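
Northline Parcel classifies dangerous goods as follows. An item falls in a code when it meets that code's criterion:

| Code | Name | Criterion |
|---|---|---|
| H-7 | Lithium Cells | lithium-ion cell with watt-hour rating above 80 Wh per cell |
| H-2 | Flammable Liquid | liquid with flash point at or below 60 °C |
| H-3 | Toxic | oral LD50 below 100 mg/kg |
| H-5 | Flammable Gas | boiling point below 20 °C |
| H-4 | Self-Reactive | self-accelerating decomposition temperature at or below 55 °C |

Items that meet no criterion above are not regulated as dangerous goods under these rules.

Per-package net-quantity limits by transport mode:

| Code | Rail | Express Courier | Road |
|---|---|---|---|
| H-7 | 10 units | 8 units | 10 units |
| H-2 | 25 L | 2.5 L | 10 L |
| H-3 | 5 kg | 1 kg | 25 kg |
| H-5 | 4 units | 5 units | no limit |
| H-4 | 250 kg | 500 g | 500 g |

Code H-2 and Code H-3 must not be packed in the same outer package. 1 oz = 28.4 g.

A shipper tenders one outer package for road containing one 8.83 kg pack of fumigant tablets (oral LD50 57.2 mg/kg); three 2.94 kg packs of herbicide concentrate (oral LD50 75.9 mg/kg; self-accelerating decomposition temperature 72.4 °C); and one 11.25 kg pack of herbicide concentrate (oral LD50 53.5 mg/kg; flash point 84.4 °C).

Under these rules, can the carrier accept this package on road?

No

Fumigant tablets: oral LD50 57.2 mg/kg < 100 mg/kg → Code H-3 (Toxic).
Herbicide concentrate: oral LD50 75.9 mg/kg < 100 mg/kg → Code H-3 (Toxic).
The herbicide concentrate has oral LD50 53.5 mg/kg, which is < 100 mg/kg, so it is Code H-3 (Toxic).
Code H-3 net quantity: 8.83 kg + (three 2.94 kg packs = 8.82 kg) + 11.25 kg = 28.9 kg.
28.9 kg > 25 kg (road limit, Code H-3) — over the limit.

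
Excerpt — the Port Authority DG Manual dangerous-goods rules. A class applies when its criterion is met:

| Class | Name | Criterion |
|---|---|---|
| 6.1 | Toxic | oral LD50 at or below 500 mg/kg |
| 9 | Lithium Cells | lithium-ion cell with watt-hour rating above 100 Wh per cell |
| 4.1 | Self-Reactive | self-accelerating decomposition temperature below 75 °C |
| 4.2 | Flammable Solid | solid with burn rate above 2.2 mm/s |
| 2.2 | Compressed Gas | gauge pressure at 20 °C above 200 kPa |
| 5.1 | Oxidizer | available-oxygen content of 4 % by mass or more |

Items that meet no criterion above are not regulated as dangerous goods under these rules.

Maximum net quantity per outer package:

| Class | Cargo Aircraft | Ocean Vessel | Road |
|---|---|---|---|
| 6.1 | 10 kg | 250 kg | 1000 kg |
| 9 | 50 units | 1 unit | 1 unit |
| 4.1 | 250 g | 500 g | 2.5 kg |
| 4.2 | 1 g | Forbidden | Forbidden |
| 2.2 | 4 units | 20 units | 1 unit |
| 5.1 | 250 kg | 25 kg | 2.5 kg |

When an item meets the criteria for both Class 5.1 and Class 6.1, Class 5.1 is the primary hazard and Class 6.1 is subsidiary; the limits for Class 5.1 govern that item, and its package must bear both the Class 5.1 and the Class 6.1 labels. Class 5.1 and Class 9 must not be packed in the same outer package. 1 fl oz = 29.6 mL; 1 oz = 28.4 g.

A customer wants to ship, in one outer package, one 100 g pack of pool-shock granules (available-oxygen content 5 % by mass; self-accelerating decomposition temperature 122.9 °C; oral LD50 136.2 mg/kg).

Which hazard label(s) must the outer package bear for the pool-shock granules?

Available-oxygen content 5 % by mass meets the Class 5.1 criterion (Oxidizer), so the pool-shock granules are Class 5.1.
The pool-shock granules have oral LD50 136.2 mg/kg, which is ≤ 500 mg/kg, so they are Class 6.1 (Toxic).
By the precedence rule Class 5.1 is primary and Class 6.1 is subsidiary, and that rule requires both labels on the package.

Class 5.1 and 6.1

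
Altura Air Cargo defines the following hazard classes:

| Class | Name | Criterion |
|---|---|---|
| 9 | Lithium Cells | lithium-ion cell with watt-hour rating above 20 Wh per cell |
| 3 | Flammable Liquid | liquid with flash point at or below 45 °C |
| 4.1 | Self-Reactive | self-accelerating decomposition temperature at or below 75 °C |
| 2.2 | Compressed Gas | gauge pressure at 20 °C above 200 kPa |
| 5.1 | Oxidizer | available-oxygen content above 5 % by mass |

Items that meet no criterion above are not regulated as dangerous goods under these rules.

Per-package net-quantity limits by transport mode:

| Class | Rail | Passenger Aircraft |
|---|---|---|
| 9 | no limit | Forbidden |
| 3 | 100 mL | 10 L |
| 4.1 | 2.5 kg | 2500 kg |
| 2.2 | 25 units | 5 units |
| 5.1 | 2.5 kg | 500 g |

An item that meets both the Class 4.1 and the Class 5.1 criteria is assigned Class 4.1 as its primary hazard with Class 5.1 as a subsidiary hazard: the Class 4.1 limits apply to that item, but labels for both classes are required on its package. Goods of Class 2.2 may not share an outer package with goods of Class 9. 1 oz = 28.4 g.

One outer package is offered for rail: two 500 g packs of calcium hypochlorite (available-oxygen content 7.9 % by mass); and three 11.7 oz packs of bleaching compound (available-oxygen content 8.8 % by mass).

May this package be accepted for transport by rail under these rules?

With available-oxygen content 7.9 % by mass (> 5 % by mass), the calcium hypochlorite falls in Class 5.1.
Available-oxygen content 8.8 % by mass meets the Class 5.1 criterion (Oxidizer), so the bleaching compound is Class 5.1.
Total Class 5.1: (two 500 g packs = 1 kg) + (three 11.7 oz packs = 996.84 g) = 1996.84 g.
That is within the Class 5.1 rail limit of 2.5 kg.

Yes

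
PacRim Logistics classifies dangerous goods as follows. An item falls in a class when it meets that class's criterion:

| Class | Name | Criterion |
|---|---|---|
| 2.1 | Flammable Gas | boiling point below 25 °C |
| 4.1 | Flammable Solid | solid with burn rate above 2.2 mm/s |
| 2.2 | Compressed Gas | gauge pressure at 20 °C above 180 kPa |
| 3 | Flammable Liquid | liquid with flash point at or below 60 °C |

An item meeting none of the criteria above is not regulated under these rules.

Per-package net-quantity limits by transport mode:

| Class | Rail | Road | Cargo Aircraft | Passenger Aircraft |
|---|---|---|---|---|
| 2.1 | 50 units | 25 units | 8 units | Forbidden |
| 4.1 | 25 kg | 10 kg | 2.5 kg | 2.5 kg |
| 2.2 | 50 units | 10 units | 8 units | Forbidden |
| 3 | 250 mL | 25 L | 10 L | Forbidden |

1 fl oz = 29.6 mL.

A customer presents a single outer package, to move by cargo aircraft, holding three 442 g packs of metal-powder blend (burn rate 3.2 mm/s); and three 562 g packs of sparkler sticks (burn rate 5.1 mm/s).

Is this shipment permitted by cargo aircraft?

Burn rate 3.2 mm/s meets the Class 4.1 criterion (Flammable Solid), so the metal-powder blend is Class 4.1.
The sparkler sticks have burn rate 5.1 mm/s, which is > 2.2 mm/s, so they are Class 4.1 (Flammable Solid).
Class 4.1 net quantity: (three 442 g packs = 1.326 kg) + (three 562 g packs = 1.686 kg) = 3.012 kg.
That exceeds the Class 4.1 cargo aircraft limit of 2.5 kg.

No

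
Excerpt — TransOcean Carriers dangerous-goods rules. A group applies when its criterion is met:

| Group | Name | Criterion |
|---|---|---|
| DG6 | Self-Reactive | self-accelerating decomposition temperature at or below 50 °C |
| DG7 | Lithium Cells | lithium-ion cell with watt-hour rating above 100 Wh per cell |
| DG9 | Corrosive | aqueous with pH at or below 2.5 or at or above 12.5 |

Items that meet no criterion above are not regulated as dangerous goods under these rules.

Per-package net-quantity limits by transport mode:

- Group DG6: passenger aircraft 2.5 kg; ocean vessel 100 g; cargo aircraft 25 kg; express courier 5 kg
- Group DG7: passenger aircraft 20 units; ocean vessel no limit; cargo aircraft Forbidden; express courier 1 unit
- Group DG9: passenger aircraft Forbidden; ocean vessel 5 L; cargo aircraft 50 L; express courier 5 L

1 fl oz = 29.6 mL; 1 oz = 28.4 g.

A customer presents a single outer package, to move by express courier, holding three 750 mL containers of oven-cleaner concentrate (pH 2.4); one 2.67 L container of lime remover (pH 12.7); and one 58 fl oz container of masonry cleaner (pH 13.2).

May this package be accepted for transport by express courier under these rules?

No

The oven-cleaner concentrate has pH 2.4, which is ≤ 2.5, so it is Group DG9 (Corrosive).
Lime remover: pH 12.7 ≥ 12.5 → Group DG9 (Corrosive).
With pH 13.2 (≥ 12.5), the masonry cleaner falls in Group DG9.
Group DG9 net quantity: (three 750 mL containers = 2.25 L) + 2.67 L + (one 58 fl oz container = 1716.8 mL) = 6636.8 mL.
6636.8 mL > 5 L (express courier limit, Group DG9) — over the limit.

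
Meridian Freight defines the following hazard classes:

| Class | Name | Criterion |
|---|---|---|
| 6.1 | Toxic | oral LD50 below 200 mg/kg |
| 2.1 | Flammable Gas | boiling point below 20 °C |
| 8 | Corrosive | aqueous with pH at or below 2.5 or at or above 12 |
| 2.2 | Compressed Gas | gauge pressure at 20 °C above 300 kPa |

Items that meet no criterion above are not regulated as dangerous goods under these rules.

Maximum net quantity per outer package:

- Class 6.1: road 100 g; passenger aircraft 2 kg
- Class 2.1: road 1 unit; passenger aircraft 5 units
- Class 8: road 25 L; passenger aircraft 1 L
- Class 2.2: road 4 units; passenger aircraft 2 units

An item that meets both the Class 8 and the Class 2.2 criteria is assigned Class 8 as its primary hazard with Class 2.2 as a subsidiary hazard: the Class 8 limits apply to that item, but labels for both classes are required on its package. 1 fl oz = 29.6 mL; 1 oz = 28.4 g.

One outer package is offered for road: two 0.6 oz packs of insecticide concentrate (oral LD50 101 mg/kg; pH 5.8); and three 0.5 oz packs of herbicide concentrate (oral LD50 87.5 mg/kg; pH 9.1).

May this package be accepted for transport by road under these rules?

Yes

The insecticide concentrate has oral LD50 101 mg/kg, which is < 200 mg/kg, so it is Class 6.1 (Toxic).
With oral LD50 87.5 mg/kg (< 200 mg/kg), the herbicide concentrate falls in Class 6.1.
Total Class 6.1: (two 0.6 oz packs = 34.08 g) + (three 0.5 oz packs = 42.6 g) = 76.68 g.
76.68 g is within the road limit of 100 g for Class 6.1.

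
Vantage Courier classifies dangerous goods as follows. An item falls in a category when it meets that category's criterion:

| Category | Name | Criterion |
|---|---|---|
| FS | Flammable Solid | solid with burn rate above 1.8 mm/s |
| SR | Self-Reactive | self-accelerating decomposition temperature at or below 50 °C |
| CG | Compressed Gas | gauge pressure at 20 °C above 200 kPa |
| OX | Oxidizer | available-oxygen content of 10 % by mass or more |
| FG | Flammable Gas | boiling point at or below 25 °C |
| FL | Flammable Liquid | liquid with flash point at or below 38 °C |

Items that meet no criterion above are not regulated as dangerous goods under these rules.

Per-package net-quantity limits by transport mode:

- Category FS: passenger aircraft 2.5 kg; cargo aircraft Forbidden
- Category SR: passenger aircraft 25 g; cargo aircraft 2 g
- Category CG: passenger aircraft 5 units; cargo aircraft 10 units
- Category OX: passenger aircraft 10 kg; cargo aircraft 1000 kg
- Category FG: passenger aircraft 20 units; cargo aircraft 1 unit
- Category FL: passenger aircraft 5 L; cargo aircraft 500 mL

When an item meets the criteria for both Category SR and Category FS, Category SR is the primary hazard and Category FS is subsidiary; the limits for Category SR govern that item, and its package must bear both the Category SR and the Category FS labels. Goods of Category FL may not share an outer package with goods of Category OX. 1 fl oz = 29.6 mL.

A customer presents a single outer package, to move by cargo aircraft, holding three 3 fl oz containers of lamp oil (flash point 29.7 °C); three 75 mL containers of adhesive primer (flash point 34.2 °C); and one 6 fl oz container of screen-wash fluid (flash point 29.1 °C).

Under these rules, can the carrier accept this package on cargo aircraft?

No

With flash point 29.7 °C (≤ 38 °C), the lamp oil falls in Category FL.
Flash point 34.2 °C meets the Category FL criterion (Flammable Liquid), so the adhesive primer is Category FL.
Screen-wash fluid: flash point 29.1 °C ≤ 38 °C → Category FL (Flammable Liquid).
Category FL net quantity: (three 3 fl oz containers = 266.4 mL) + (three 75 mL containers = 225 mL) + (one 6 fl oz container = 177.6 mL) = 669 mL.
669 mL exceeds the cargo aircraft limit of 500 mL for Category FL.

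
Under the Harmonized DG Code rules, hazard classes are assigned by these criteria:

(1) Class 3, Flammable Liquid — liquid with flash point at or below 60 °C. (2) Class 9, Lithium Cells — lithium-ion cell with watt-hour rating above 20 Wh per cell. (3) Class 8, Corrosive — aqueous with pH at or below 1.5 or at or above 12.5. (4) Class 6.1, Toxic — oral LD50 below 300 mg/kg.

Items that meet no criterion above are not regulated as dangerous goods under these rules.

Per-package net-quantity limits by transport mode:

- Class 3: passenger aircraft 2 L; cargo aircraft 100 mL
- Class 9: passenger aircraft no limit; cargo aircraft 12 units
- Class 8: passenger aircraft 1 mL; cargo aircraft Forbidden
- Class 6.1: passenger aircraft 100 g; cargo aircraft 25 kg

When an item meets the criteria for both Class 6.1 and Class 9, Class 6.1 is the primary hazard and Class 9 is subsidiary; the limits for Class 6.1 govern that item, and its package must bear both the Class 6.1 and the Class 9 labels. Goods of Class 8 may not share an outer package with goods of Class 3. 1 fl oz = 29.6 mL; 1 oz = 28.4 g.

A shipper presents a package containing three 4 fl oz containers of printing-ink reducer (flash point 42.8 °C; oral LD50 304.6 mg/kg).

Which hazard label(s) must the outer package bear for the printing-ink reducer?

Class 3

Printing-ink reducer: flash point 42.8 °C ≤ 60 °C → Class 3 (Flammable Liquid).
Only the Class 3 label is required.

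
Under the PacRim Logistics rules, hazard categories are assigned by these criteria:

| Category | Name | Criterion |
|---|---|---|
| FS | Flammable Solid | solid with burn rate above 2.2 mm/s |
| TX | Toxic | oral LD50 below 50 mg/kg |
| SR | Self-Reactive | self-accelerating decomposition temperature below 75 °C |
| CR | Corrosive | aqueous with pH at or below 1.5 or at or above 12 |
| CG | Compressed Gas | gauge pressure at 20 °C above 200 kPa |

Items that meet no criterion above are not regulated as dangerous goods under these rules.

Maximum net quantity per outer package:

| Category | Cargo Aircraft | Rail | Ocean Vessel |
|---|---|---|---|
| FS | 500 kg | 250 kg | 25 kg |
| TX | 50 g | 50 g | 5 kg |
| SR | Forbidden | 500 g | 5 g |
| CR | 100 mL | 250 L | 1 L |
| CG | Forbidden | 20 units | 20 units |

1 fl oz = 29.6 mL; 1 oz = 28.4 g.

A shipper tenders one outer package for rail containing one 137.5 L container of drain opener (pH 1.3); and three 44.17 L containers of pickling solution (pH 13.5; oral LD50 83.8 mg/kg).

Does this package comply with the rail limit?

Drain opener: pH 1.3 ≤ 1.5 → Category CR (Corrosive).
The pickling solution has pH 13.5, which is ≥ 12, so it is Category CR (Corrosive).
Category CR net quantity: 137.5 L + (three 44.17 L containers = 132.51 L) = 270.01 L.
That exceeds the Category CR rail limit of 250 L.

No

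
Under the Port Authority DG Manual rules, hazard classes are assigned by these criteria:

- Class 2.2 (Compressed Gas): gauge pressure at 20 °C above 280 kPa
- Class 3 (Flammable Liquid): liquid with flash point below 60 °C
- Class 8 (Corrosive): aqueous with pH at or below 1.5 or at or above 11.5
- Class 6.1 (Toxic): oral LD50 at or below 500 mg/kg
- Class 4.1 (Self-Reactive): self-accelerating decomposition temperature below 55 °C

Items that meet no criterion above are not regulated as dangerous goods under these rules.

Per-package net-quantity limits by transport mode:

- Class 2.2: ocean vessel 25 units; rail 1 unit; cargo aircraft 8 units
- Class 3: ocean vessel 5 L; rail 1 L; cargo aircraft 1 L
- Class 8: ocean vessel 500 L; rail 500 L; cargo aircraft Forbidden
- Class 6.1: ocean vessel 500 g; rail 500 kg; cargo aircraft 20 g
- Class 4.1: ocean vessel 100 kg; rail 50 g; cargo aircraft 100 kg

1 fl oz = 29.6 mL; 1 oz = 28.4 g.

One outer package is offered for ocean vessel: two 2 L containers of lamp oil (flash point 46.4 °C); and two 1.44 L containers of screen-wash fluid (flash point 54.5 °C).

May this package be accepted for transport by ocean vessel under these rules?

Lamp oil: flash point 46.4 °C < 60 °C → Class 3 (Flammable Liquid).
The screen-wash fluid has flash point 54.5 °C, which is < 60 °C, so it is Class 3 (Flammable Liquid).
Total Class 3: (two 2 L containers = 4 L) + (two 1.44 L containers = 2.88 L) = 6.88 L.
That exceeds the Class 3 ocean vessel limit of 5 L.

No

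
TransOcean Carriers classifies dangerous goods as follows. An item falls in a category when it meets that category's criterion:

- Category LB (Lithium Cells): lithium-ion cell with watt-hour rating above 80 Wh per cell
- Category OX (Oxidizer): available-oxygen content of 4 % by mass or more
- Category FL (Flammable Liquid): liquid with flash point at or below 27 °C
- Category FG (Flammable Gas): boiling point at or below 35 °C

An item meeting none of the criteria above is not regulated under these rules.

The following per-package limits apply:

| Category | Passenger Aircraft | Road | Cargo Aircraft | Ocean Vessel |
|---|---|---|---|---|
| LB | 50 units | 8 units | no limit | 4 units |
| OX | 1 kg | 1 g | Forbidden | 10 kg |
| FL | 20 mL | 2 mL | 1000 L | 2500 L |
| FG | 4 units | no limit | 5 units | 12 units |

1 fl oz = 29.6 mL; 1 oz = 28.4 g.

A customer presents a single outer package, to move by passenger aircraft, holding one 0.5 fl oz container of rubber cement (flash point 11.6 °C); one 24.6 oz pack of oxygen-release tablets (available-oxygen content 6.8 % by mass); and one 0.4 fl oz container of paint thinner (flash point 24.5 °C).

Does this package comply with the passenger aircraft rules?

No

Rubber cement: flash point 11.6 °C ≤ 27 °C → Category FL (Flammable Liquid).
The oxygen-release tablets have available-oxygen content 6.8 % by mass, which is ≥ 4 % by mass, so they are Category OX (Oxidizer).
The paint thinner has flash point 24.5 °C, which is ≤ 27 °C, so it is Category FL (Flammable Liquid).
Category FL net quantity: (one 0.5 fl oz container = 14.8 mL) + (one 0.4 fl oz container = 11.84 mL) = 26.64 mL.
26.64 mL > 20 mL (passenger aircraft limit, Category FL) — over the limit.
Category OX quantity: one 24.6 oz pack = 698.64 g.
698.64 g ≤ 1 kg (passenger aircraft limit, Category OX) — within limit.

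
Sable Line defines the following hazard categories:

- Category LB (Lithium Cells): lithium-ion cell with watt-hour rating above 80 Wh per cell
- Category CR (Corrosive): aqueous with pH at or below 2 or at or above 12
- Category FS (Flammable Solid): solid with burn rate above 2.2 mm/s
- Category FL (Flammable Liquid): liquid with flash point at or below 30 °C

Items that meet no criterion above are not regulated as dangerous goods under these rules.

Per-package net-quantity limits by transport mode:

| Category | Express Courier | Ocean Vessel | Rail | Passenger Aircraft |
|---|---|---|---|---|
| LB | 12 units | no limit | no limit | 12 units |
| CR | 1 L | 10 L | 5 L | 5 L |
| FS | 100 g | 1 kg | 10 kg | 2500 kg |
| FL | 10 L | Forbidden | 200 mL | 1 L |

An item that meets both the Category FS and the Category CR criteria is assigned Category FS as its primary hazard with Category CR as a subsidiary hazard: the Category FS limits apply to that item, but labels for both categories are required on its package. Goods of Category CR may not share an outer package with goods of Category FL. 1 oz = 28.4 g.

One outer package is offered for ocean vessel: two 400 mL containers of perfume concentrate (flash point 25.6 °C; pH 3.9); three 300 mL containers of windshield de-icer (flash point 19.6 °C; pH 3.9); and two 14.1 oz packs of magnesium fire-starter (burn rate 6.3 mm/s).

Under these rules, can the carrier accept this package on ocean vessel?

Perfume concentrate: flash point 25.6 °C ≤ 30 °C → Category FL (Flammable Liquid).
Windshield de-icer: flash point 19.6 °C ≤ 30 °C → Category FL (Flammable Liquid).
Burn rate 6.3 mm/s meets the Category FS criterion (Flammable Solid), so the magnesium fire-starter is Category FS.
Category FL net quantity: (two 400 mL containers = 800 mL) + (three 300 mL containers = 900 mL) = 1.7 L.
Category FL is Forbidden by ocean vessel.
Category FS quantity: two 14.1 oz packs = 800.88 g.
800.88 g ≤ 1 kg (ocean vessel limit, Category FS) — within limit.
The segregation rule (Category CR with Category FL) does not apply to Category FL with Category FS.

No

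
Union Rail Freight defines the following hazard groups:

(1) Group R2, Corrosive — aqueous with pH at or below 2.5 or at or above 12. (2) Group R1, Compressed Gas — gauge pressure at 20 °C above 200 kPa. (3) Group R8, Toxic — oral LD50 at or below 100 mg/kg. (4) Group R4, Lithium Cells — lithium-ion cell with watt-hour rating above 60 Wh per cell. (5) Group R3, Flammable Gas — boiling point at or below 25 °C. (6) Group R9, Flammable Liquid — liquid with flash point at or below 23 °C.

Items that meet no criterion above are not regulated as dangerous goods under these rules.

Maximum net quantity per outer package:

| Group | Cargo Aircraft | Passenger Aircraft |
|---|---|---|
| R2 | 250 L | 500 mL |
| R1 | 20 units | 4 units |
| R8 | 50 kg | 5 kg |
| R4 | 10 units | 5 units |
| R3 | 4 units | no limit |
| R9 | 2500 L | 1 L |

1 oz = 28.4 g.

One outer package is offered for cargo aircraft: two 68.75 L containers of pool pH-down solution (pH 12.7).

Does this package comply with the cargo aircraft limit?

The pool pH-down solution has pH 12.7, which is ≥ 12, so it is Group R2 (Corrosive).
Group R2 quantity: two 68.75 L containers = 137.5 L.
137.5 L is within the cargo aircraft limit of 250 L for Group R2.

Yes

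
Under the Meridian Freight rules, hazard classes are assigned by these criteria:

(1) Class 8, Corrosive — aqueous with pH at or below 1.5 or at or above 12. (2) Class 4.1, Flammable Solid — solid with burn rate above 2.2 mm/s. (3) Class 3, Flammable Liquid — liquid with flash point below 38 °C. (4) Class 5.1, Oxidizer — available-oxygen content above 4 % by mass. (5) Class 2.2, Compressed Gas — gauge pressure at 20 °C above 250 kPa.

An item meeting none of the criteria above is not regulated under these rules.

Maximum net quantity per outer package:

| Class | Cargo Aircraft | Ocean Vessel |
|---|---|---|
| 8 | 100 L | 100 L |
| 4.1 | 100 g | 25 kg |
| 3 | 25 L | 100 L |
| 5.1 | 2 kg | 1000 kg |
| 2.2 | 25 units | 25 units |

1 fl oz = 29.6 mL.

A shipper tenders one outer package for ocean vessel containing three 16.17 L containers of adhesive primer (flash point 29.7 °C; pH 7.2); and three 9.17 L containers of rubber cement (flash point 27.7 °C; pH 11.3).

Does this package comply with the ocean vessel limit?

Flash point 29.7 °C meets the Class 3 criterion (Flammable Liquid), so the adhesive primer is Class 3.
The rubber cement has flash point 27.7 °C, which is < 38 °C, so it is Class 3 (Flammable Liquid).
Class 3 net quantity: (three 16.17 L containers = 48.51 L) + (three 9.17 L containers = 27.51 L) = 76.02 L.
76.02 L is within the ocean vessel limit of 100 L for Class 3.

Yes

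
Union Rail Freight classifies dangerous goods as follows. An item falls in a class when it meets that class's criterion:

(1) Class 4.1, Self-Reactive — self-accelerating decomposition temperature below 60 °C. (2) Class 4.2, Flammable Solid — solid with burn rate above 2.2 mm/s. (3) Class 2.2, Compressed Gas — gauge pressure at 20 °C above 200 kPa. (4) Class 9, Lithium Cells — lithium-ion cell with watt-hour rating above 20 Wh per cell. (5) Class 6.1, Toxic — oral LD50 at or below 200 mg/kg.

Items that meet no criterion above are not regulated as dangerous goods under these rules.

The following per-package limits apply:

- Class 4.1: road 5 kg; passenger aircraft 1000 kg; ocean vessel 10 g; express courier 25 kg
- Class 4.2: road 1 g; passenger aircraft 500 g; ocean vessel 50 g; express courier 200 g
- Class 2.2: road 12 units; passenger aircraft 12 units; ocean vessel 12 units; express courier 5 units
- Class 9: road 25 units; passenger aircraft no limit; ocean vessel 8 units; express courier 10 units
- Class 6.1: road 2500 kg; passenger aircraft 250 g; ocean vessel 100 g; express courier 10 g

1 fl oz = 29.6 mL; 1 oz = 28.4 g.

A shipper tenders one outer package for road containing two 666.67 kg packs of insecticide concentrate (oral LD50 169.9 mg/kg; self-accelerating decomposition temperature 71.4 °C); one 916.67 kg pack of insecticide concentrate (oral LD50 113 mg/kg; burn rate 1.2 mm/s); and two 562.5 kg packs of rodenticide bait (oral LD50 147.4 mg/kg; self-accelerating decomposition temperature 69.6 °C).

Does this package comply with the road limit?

Insecticide concentrate: oral LD50 169.9 mg/kg ≤ 200 mg/kg → Class 6.1 (Toxic).
With oral LD50 113 mg/kg (≤ 200 mg/kg), the insecticide concentrate falls in Class 6.1.
Oral LD50 147.4 mg/kg meets the Class 6.1 criterion (Toxic), so the rodenticide bait is Class 6.1.
Class 6.1 net quantity: (two 666.67 kg packs = 1333.34 kg) + 916.67 kg + (two 562.5 kg packs = 1125 kg) = 3375.01 kg.
That exceeds the Class 6.1 road limit of 2500 kg.

No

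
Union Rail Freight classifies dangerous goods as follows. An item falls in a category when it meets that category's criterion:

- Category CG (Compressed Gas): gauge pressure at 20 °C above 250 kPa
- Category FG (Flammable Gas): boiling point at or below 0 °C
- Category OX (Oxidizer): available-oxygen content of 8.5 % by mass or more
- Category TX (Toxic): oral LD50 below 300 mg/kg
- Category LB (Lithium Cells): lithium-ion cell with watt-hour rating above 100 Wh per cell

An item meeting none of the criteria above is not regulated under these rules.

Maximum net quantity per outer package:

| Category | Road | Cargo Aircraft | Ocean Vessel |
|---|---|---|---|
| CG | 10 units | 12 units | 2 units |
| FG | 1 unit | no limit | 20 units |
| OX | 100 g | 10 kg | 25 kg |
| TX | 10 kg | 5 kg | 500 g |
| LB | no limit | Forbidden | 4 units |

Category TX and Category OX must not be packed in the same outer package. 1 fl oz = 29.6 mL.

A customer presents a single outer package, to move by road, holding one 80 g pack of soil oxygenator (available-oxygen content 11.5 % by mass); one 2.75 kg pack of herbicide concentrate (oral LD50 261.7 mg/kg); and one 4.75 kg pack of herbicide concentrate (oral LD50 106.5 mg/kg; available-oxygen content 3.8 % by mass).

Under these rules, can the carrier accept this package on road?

No

With available-oxygen content 11.5 % by mass (≥ 8.5 % by mass), the soil oxygenator falls in Category OX.
Oral LD50 261.7 mg/kg meets the Category TX criterion (Toxic), so the herbicide concentrate is Category TX.
The herbicide concentrate has oral LD50 106.5 mg/kg, which is < 300 mg/kg, so it is Category TX (Toxic).
Total Category TX: 2.75 kg + 4.75 kg = 7.5 kg.
7.5 kg is within the road limit of 10 kg for Category TX.
Category OX quantity: 80 g.
80 g ≤ 100 g (road limit, Category OX) — within limit.
Category TX and Category OX may not share an outer package.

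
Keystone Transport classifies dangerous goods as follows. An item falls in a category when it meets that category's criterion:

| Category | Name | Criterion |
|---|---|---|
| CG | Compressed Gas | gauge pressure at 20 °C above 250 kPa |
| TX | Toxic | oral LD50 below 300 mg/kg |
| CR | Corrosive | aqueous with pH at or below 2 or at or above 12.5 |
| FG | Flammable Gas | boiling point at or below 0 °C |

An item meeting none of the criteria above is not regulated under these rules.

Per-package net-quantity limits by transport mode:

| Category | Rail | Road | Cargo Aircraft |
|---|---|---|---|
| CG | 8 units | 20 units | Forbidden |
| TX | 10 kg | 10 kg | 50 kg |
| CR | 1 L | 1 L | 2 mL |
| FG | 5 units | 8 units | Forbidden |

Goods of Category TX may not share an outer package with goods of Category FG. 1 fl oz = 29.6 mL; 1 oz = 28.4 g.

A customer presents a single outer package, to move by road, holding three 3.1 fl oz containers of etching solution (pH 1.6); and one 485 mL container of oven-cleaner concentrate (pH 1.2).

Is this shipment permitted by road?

Yes

The etching solution has pH 1.6, which is ≤ 2, so it is Category CR (Corrosive).
Oven-cleaner concentrate: pH 1.2 ≤ 2 → Category CR (Corrosive).
Total Category CR: (three 3.1 fl oz containers = 275.28 mL) + 485 mL = 760.28 mL.
That is within the Category CR road limit of 1 L.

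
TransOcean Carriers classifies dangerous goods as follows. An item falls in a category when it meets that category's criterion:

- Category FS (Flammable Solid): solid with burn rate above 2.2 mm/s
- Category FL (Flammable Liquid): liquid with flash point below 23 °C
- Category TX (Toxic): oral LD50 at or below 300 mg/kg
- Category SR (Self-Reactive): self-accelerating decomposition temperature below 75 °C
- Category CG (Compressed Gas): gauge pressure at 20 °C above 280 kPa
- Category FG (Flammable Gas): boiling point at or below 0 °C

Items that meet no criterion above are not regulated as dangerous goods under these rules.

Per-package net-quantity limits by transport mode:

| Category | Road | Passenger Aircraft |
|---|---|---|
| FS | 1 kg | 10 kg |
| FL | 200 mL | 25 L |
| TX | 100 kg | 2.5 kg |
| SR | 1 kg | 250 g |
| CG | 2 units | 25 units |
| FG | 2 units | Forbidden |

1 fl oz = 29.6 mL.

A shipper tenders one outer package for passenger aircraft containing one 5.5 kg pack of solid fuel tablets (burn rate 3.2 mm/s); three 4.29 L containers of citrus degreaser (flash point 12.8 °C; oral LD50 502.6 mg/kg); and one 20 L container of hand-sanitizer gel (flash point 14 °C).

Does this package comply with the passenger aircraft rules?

Burn rate 3.2 mm/s meets the Category FS criterion (Flammable Solid), so the solid fuel tablets are Category FS.
With flash point 12.8 °C (< 23 °C), the citrus degreaser falls in Category FL.
The hand-sanitizer gel has flash point 14 °C, which is < 23 °C, so it is Category FL (Flammable Liquid).
Category FL net quantity: (three 4.29 L containers = 12.87 L) + 20 L = 32.87 L.
32.87 L > 25 L (passenger aircraft limit, Category FL) — over the limit.
Category FS quantity: 5.5 kg.
That is within the Category FS passenger aircraft limit of 10 kg.

No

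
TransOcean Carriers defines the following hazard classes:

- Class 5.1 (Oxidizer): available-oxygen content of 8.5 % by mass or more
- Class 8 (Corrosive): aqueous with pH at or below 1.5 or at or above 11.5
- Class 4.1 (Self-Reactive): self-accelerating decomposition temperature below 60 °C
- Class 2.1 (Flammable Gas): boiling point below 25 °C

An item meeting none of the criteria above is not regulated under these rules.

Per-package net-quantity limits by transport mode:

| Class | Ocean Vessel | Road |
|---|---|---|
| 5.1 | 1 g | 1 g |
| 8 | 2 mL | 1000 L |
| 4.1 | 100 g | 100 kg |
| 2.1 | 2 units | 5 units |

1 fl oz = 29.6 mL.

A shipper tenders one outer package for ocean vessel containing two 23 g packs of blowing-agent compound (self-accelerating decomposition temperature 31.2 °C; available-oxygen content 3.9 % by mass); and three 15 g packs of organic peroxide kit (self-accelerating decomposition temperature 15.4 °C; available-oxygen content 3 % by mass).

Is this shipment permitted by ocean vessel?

With self-accelerating decomposition temperature 31.2 °C (< 60 °C), the blowing-agent compound falls in Class 4.1.
Organic peroxide kit: self-accelerating decomposition temperature 15.4 °C < 60 °C → Class 4.1 (Self-Reactive).
Class 4.1 net quantity: (two 23 g packs = 46 g) + (three 15 g packs = 45 g) = 91 g.
That is within the Class 4.1 ocean vessel limit of 100 g.

Yes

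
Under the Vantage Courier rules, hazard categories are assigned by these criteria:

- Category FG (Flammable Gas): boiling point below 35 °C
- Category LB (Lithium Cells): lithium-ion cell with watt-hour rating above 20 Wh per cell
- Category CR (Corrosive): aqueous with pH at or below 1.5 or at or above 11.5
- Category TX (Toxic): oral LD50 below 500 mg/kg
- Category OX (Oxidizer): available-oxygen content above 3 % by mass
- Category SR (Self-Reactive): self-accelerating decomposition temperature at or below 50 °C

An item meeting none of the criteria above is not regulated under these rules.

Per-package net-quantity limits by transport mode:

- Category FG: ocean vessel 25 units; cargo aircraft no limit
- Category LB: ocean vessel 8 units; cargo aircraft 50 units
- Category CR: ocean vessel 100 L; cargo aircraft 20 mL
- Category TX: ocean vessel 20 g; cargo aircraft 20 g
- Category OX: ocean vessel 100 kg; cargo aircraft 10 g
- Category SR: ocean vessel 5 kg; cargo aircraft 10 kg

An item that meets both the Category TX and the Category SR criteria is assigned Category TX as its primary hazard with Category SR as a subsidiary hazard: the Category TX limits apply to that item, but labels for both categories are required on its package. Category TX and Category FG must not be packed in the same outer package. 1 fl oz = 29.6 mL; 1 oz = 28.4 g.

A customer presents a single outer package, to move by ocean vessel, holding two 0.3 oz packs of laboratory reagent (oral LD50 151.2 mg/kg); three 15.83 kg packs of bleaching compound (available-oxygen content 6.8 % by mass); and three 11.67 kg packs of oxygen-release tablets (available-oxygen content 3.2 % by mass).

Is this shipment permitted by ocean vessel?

Yes

Laboratory reagent: oral LD50 151.2 mg/kg < 500 mg/kg → Category TX (Toxic).
Bleaching compound: available-oxygen content 6.8 % by mass > 3 % by mass → Category OX (Oxidizer).
Oxygen-release tablets: available-oxygen content 3.2 % by mass > 3 % by mass → Category OX (Oxidizer).
Category TX quantity: two 0.3 oz packs = 17.04 g.
That is within the Category TX ocean vessel limit of 20 g.
Category OX net quantity: (three 15.83 kg packs = 47.49 kg) + (three 11.67 kg packs = 35.01 kg) = 82.5 kg.
82.5 kg ≤ 100 kg (ocean vessel limit, Category OX) — within limit.
The segregation rule (Category TX with Category FG) does not apply to Category TX with Category OX.
Every hazard category is within its ocean vessel limit and no segregation rule is violated.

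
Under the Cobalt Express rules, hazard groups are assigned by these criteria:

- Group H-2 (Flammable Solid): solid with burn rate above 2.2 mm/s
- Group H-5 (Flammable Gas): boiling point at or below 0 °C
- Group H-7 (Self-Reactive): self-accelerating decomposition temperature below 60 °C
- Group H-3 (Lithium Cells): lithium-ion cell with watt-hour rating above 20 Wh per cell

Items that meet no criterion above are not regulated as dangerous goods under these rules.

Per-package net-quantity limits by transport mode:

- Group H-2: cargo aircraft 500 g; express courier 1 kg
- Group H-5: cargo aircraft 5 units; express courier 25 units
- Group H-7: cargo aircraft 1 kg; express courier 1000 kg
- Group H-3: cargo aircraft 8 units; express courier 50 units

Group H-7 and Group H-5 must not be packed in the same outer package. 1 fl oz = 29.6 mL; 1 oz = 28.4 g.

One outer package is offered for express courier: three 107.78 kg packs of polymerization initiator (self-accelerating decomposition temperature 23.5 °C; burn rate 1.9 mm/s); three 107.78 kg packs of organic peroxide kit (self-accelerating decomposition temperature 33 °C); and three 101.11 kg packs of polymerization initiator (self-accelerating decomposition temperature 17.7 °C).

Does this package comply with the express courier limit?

Yes

The polymerization initiator has self-accelerating decomposition temperature 23.5 °C, which is < 60 °C, so it is Group H-7 (Self-Reactive).
With self-accelerating decomposition temperature 33 °C (< 60 °C), the organic peroxide kit falls in Group H-7.
The polymerization initiator has self-accelerating decomposition temperature 17.7 °C, which is < 60 °C, so it is Group H-7 (Self-Reactive).
Group H-7 net quantity: (three 107.78 kg packs = 323.34 kg) + (three 107.78 kg packs = 323.34 kg) + (three 101.11 kg packs = 303.33 kg) = 950.01 kg.
That is within the Group H-7 express courier limit of 1000 kg.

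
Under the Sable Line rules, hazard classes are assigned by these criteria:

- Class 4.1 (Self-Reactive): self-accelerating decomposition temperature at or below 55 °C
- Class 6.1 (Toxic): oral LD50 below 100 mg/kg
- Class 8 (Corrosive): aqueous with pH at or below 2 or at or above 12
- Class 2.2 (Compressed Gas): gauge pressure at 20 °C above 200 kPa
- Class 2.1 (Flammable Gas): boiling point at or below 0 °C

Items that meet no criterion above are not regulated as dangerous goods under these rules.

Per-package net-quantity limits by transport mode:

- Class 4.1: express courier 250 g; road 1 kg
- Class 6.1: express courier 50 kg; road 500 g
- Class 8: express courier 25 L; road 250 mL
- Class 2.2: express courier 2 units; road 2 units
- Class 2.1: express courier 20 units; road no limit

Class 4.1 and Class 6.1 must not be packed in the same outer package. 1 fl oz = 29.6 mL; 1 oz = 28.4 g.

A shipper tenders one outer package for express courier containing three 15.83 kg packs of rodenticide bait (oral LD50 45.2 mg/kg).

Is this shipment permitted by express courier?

Yes

The rodenticide bait has oral LD50 45.2 mg/kg, which is < 100 mg/kg, so it is Class 6.1 (Toxic).
Class 6.1 quantity: three 15.83 kg packs = 47.49 kg.
47.49 kg is within the express courier limit of 50 kg for Class 6.1.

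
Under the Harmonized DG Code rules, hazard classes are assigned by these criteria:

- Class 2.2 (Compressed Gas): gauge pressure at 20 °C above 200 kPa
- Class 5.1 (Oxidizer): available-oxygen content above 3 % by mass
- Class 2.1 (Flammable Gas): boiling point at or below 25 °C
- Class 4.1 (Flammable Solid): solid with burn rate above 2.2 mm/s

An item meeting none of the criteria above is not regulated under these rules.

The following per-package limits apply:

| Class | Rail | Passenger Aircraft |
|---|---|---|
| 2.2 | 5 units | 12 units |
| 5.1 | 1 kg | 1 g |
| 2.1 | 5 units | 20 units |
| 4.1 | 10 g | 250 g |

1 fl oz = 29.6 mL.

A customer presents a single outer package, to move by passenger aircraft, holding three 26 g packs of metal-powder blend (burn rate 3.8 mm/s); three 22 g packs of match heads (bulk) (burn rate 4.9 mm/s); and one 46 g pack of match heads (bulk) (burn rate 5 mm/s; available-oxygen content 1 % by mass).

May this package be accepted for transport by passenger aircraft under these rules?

The metal-powder blend has burn rate 3.8 mm/s, which is > 2.2 mm/s, so it is Class 4.1 (Flammable Solid).
The match heads (bulk) have burn rate 4.9 mm/s, which is > 2.2 mm/s, so they are Class 4.1 (Flammable Solid).
With burn rate 5 mm/s (> 2.2 mm/s), the match heads (bulk) fall in Class 4.1.
Class 4.1 net quantity: (three 26 g packs = 78 g) + (three 22 g packs = 66 g) + 46 g = 190 g.
190 g ≤ 250 g (passenger aircraft limit, Class 4.1) — within limit.

Yes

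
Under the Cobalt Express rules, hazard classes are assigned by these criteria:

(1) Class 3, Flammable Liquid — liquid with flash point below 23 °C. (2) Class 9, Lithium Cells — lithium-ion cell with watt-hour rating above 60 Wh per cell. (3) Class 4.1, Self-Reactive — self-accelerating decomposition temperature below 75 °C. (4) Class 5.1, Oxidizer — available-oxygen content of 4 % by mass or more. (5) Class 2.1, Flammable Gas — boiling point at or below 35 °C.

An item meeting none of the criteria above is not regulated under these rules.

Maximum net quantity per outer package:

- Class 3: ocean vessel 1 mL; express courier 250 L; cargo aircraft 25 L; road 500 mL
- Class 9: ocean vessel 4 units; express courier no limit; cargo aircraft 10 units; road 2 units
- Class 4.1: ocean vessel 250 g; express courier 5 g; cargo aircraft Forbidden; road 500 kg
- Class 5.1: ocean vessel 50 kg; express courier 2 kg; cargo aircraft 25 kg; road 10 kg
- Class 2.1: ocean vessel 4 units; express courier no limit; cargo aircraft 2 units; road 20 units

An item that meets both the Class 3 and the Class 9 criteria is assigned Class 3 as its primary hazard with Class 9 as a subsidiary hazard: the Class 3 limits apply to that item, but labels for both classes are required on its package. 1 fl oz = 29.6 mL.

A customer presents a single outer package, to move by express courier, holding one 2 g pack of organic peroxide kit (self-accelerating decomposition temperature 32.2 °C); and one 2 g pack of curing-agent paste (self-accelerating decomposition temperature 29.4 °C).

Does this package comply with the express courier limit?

Self-accelerating decomposition temperature 32.2 °C meets the Class 4.1 criterion (Self-Reactive), so the organic peroxide kit is Class 4.1.
With self-accelerating decomposition temperature 29.4 °C (< 75 °C), the curing-agent paste falls in Class 4.1.
Total Class 4.1: 2 g + 2 g = 4 g.
That is within the Class 4.1 express courier limit of 5 g.

Yes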